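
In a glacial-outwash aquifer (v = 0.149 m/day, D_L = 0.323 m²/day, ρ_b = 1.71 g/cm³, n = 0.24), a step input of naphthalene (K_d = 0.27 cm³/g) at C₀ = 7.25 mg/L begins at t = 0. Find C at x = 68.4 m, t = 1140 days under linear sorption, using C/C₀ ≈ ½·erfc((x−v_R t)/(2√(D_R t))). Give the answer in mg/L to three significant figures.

1.87 mg/L

Retardation factor R = 1 + ρ_b·K_d/n = 1 + 1.71 × 0.27/0.24 = 2.924.
Sorption retards both mechanisms: v_R = v/R = 0.05096 m/day, D_R = D/R = 0.1105 m²/day.
v_R·t = 0.05096 × 1140 = 58.0944 m; 2√(D_R t) = 22.45 m; argument = (68.4 − 58.0944)/22.45 = 0.4590.
C = C₀ × ½·erfc(0.4590) = 7.25 × 0.2581 = 1.87 mg/L.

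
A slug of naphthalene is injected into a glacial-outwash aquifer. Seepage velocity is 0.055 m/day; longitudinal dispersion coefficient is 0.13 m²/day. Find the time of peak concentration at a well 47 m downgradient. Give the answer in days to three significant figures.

For the 1D instantaneous-source solution, setting ∂C/∂t = 0 at fixed x gives v²t² + 2Dt − x² = 0, so t = (√(D² + v²x²) − D)/v².
√(D² + v²x²) = √(0.13² + 0.055² × 47²) = 2.588; v² = 0.003025.
t = (2.588 − 0.13)/0.003025 = 813 days (vs. the pure-advection estimate x/v = 855 d).

813 days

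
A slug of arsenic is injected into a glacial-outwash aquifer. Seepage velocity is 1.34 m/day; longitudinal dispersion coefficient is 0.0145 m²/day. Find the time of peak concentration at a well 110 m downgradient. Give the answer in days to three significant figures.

82.1 days

For the 1D instantaneous-source solution, setting ∂C/∂t = 0 at fixed x gives v²t² + 2Dt − x² = 0, so t = (√(D² + v²x²) − D)/v².
√(D² + v²x²) = √(0.0145² + 1.34² × 110²) = 147.4; v² = 1.7956.
t = (147.4 − 0.0145)/1.7956 = 82.1 days (vs. the pure-advection estimate x/v = 82.1 d).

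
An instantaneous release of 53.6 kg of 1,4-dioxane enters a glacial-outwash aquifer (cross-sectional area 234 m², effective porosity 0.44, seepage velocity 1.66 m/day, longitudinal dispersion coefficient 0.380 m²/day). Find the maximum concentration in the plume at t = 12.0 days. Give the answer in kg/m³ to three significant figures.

The peak of an instantaneous 1D plume sits at x = vt; there the Gaussian factor is 1 and C_max = M/(n_e·A·√(4πDt)), where n_e·A is the pore area the mass is dissolved in.
√(4πDt) = √(4π × 0.380 × 12.0) = 7.570 m, so C_max = 53.6/(0.44 × 234 × 7.570) = 0.0688 kg/m³.

0.0688 kg/m³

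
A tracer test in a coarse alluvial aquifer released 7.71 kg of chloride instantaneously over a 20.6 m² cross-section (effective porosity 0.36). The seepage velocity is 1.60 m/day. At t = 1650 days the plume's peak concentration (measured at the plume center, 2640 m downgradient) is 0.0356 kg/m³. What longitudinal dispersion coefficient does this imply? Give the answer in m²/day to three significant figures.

At the plume center C_max = M/(n_e·A·√(4πDt)), so D = M²/(4πt·(n_e·A·C_max)²).
n_e·A·C_max = 0.36 × 20.6 × 0.0356 = 0.2640 kg/m.
D = 7.71²/(4π × 1650 × 0.2640²) = 0.0411 m²/day.

0.0411 m²/day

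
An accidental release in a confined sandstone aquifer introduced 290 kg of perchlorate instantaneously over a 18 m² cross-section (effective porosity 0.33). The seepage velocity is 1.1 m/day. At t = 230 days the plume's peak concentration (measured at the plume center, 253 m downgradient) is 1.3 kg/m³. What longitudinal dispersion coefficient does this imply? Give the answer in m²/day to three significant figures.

At the plume center C_max = M/(n_e·A·√(4πDt)), so D = M²/(4πt·(n_e·A·C_max)²).
n_e·A·C_max = 0.33 × 18 × 1.3 = 7.722 kg/m.
D = 290²/(4π × 230 × 7.722²) = 0.488 m²/day.

0.488 m²/day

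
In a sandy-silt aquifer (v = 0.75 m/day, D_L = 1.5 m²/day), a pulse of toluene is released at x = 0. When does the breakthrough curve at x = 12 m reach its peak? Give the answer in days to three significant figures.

13.6 days

For the 1D instantaneous-source solution, setting ∂C/∂t = 0 at fixed x gives v²t² + 2Dt − x² = 0, so t = (√(D² + v²x²) − D)/v².
√(D² + v²x²) = √(1.5² + 0.75² × 12²) = 9.124; v² = 0.5625.
t = (9.124 − 1.5)/0.5625 = 13.6 days (vs. the pure-advection estimate x/v = 16.0 d).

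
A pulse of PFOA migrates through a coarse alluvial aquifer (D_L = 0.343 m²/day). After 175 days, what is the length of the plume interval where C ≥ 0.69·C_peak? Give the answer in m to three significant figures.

18.9 m

The plume is Gaussian with σ = √(2Dt) = √(2 × 0.343 × 175) = 10.96 m.
C/C_peak = exp(−Δx²/(2σ²)) = 0.69 ⇒ Δx = σ·√(−2 ln 0.69) = 10.96 × 0.8615 = 9.442 m.
Width = 2Δx = 18.9 m.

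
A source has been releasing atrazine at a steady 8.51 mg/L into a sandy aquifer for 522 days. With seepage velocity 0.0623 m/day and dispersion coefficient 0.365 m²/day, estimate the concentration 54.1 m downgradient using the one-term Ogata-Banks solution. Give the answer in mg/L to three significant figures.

1.14 mg/L

For a continuous step input, C/C₀ ≈ ½·erfc((x−vt)/(2√(Dt))).
vt = 0.0623 × 522 = 32.5206 m and 2√(Dt) = 2√(0.365 × 522) = 27.61 m.
Argument (x−vt)/(2√(Dt)) = (54.1 − 32.5206)/27.61 = 0.7816; ½·erfc(0.7816) = 0.1345.
C = 8.51 × 0.1345 = 1.14 mg/L.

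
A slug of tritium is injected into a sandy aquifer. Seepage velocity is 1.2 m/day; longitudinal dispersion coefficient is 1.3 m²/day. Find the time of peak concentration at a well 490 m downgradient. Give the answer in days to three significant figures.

407 days

For the 1D instantaneous-source solution, setting ∂C/∂t = 0 at fixed x gives v²t² + 2Dt − x² = 0, so t = (√(D² + v²x²) − D)/v².
√(D² + v²x²) = √(1.3² + 1.2² × 490²) = 588.0; v² = 1.44.
t = (588.0 − 1.3)/1.44 = 407 days (vs. the pure-advection estimate x/v = 408 d).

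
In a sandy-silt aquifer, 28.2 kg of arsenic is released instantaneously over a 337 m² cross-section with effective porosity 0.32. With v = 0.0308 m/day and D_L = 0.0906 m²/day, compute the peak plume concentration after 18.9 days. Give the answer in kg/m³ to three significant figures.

0.0564 kg/m³

The peak of an instantaneous 1D plume sits at x = vt; there the Gaussian factor is 1 and C_max = M/(n_e·A·√(4πDt)), where n_e·A is the pore area the mass is dissolved in.
√(4πDt) = √(4π × 0.0906 × 18.9) = 4.639 m, so C_max = 28.2/(0.32 × 337 × 4.639) = 0.0564 kg/m³.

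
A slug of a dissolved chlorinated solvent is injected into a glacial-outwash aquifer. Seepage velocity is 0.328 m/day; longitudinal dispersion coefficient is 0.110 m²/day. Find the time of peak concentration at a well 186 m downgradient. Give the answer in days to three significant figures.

566 days

For the 1D instantaneous-source solution, setting ∂C/∂t = 0 at fixed x gives v²t² + 2Dt − x² = 0, so t = (√(D² + v²x²) − D)/v².
√(D² + v²x²) = √(0.110² + 0.328² × 186²) = 61.01; v² = 0.107584.
t = (61.01 − 0.110)/0.107584 = 566 days (vs. the pure-advection estimate x/v = 567 d).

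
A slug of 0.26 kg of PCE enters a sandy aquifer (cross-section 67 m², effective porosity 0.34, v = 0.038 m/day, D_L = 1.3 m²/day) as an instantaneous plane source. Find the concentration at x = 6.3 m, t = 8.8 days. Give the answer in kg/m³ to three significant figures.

For an instantaneous plane source, C(x,t) = M/(n_e·A·√(4πDt)) · exp(−(x−vt)²/(4Dt)), with n_e·A the pore (flow) area.
Plume center vt = 0.038 × 8.8 = 0.3344 m, so the well at 6.3 m is 5.9656 m downgradient of the peak.
√(4πDt) = 11.99 m, giving peak height M/(n_e·A·√(4πDt)) = 0.26/(0.34 × 67 × 11.99) = 0.0009519 kg/m³.
(x−vt)²/(4Dt) = (5.9656)²/(4 × 1.3 × 8.8) = 0.7777; exp(−0.7777) = 0.4595.
C = 0.0009519 × 0.4595 = 0.000437 kg/m³.

0.000437 kg/m³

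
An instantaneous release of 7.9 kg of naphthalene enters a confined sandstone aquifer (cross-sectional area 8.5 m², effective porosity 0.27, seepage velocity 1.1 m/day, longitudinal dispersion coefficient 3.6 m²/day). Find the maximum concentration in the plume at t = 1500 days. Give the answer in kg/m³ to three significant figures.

The peak of an instantaneous 1D plume sits at x = vt; there the Gaussian factor is 1 and C_max = M/(n_e·A·√(4πDt)), where n_e·A is the pore area the mass is dissolved in.
√(4πDt) = √(4π × 3.6 × 1500) = 260.5 m, so C_max = 7.9/(0.27 × 8.5 × 260.5) = 0.0132 kg/m³.

0.0132 kg/m³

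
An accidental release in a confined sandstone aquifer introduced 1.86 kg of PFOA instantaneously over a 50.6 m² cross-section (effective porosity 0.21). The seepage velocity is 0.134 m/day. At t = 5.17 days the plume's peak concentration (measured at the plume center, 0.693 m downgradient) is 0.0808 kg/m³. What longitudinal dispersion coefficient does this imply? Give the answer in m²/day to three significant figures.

At the plume center C_max = M/(n_e·A·√(4πDt)), so D = M²/(4πt·(n_e·A·C_max)²).
n_e·A·C_max = 0.21 × 50.6 × 0.0808 = 0.8586 kg/m.
D = 1.86²/(4π × 5.17 × 0.8586²) = 0.0722 m²/day.

0.0722 m²/day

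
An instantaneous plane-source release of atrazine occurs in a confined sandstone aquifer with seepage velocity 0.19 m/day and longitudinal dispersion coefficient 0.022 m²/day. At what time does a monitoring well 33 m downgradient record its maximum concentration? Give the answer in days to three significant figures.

173 days

For the 1D instantaneous-source solution, setting ∂C/∂t = 0 at fixed x gives v²t² + 2Dt − x² = 0, so t = (√(D² + v²x²) − D)/v².
√(D² + v²x²) = √(0.022² + 0.19² × 33²) = 6.270; v² = 0.0361.
t = (6.270 − 0.022)/0.0361 = 173 days (vs. the pure-advection estimate x/v = 174 d).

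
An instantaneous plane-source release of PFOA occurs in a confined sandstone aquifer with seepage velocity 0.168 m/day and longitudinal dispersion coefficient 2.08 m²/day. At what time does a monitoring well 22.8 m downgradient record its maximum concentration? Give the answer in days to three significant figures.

80.7 days

For the 1D instantaneous-source solution, setting ∂C/∂t = 0 at fixed x gives v²t² + 2Dt − x² = 0, so t = (√(D² + v²x²) − D)/v².
√(D² + v²x²) = √(2.08² + 0.168² × 22.8²) = 4.359; v² = 0.028224.
t = (4.359 − 2.08)/0.028224 = 80.7 days (vs. the pure-advection estimate x/v = 136 d).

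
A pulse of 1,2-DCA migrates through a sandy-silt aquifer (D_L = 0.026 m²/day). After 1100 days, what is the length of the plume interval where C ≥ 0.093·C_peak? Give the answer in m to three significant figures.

The plume is Gaussian with σ = √(2Dt) = √(2 × 0.026 × 1100) = 7.563 m.
C/C_peak = exp(−Δx²/(2σ²)) = 0.093 ⇒ Δx = σ·√(−2 ln 0.093) = 7.563 × 2.180 = 16.49 m.
Width = 2Δx = 33.0 m.

33.0 m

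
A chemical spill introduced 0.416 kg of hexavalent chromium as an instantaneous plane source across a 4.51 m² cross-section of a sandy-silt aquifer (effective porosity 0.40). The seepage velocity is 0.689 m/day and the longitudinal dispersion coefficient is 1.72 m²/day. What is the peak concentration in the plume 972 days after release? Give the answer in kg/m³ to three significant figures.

0.00159 kg/m³

The peak of an instantaneous 1D plume sits at x = vt; there the Gaussian factor is 1 and C_max = M/(n_e·A·√(4πDt)), where n_e·A is the pore area the mass is dissolved in.
√(4πDt) = √(4π × 1.72 × 972) = 144.9 m, so C_max = 0.416/(0.40 × 4.51 × 144.9) = 0.00159 kg/m³.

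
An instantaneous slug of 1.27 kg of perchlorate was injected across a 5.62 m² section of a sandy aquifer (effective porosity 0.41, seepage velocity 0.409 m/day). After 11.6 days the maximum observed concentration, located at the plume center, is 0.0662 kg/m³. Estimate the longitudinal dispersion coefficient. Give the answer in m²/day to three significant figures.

0.476 m²/day

At the plume center C_max = M/(n_e·A·√(4πDt)), so D = M²/(4πt·(n_e·A·C_max)²).
n_e·A·C_max = 0.41 × 5.62 × 0.0662 = 0.1525 kg/m.
D = 1.27²/(4π × 11.6 × 0.1525²) = 0.476 m²/day.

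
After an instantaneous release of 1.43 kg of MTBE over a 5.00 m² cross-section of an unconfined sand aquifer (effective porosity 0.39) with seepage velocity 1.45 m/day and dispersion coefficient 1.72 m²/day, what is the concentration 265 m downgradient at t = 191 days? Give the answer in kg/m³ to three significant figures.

0.0102 kg/m³

For an instantaneous plane source, C(x,t) = M/(n_e·A·√(4πDt)) · exp(−(x−vt)²/(4Dt)), with n_e·A the pore (flow) area.
Plume center vt = 1.45 × 191 = 276.95 m, so the well at 265 m is 11.95 m upgradient of the peak.
√(4πDt) = 64.25 m, giving peak height M/(n_e·A·√(4πDt)) = 1.43/(0.39 × 5.00 × 64.25) = 0.01141 kg/m³.
(x−vt)²/(4Dt) = (-11.95)²/(4 × 1.72 × 191) = 0.1087; exp(−0.1087) = 0.8970.
C = 0.01141 × 0.8970 = 0.0102 kg/m³.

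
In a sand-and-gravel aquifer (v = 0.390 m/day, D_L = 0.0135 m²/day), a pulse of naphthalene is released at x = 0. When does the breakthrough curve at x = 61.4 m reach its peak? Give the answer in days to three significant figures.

For the 1D instantaneous-source solution, setting ∂C/∂t = 0 at fixed x gives v²t² + 2Dt − x² = 0, so t = (√(D² + v²x²) − D)/v².
√(D² + v²x²) = √(0.0135² + 0.390² × 61.4²) = 23.95; v² = 0.1521.
t = (23.95 − 0.0135)/0.1521 = 157 days (vs. the pure-advection estimate x/v = 157 d).

157 days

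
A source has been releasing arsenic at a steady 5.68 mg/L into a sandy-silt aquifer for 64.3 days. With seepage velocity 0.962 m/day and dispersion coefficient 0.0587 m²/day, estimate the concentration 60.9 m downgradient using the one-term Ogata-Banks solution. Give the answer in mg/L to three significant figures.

3.61 mg/L

For a continuous step input, C/C₀ ≈ ½·erfc((x−vt)/(2√(Dt))).
vt = 0.962 × 64.3 = 61.8566 m and 2√(Dt) = 2√(0.0587 × 64.3) = 3.886 m.
Argument (x−vt)/(2√(Dt)) = (60.9 − 61.8566)/3.886 = -0.2462; ½·erfc(-0.2462) = 0.6361.
C = 5.68 × 0.6361 = 3.61 mg/L.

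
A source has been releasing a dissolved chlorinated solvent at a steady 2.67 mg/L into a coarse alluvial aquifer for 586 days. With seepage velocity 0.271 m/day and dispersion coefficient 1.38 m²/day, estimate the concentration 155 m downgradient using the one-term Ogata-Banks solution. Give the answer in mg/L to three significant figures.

1.44 mg/L

For a continuous step input, C/C₀ ≈ ½·erfc((x−vt)/(2√(Dt))).
vt = 0.271 × 586 = 158.806 m and 2√(Dt) = 2√(1.38 × 586) = 56.87 m.
Argument (x−vt)/(2√(Dt)) = (155 − 158.806)/56.87 = -0.06692; ½·erfc(-0.06692) = 0.5377.
C = 2.67 × 0.5377 = 1.44 mg/L.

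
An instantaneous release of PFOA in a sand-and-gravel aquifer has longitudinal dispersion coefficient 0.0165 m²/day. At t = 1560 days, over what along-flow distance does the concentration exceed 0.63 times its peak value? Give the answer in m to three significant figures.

13.8 m

The plume is Gaussian with σ = √(2Dt) = √(2 × 0.0165 × 1560) = 7.175 m.
C/C_peak = exp(−Δx²/(2σ²)) = 0.63 ⇒ Δx = σ·√(−2 ln 0.63) = 7.175 × 0.9613 = 6.897 m.
Width = 2Δx = 13.8 m.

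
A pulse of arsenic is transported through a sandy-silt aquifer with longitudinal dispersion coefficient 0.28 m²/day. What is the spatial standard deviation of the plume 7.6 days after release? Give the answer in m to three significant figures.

2.06 m

Dispersive spreading gives a Gaussian with σ² = 2Dt; advection only shifts the center.
σ = √(2 × 0.28 × 7.6) = 2.06 m.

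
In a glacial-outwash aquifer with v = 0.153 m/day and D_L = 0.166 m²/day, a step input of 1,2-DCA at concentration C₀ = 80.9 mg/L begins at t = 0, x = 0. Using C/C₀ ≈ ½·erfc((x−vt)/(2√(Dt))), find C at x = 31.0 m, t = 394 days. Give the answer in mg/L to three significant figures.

For a continuous step input, C/C₀ ≈ ½·erfc((x−vt)/(2√(Dt))).
vt = 0.153 × 394 = 60.282 m and 2√(Dt) = 2√(0.166 × 394) = 16.17 m.
Argument (x−vt)/(2√(Dt)) = (31.0 − 60.282)/16.17 = -1.811; ½·erfc(-1.811) = 0.9948.
C = 80.9 × 0.9948 = 80.5 mg/L.

80.5 mg/L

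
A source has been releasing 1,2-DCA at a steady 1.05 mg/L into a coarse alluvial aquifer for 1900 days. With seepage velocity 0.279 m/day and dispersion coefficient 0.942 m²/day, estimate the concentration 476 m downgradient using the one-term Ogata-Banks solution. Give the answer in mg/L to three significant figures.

For a continuous step input, C/C₀ ≈ ½·erfc((x−vt)/(2√(Dt))).
vt = 0.279 × 1900 = 530.1 m and 2√(Dt) = 2√(0.942 × 1900) = 84.61 m.
Argument (x−vt)/(2√(Dt)) = (476 − 530.1)/84.61 = -0.6394; ½·erfc(-0.6394) = 0.8171.
C = 1.05 × 0.8171 = 0.858 mg/L.

0.858 mg/L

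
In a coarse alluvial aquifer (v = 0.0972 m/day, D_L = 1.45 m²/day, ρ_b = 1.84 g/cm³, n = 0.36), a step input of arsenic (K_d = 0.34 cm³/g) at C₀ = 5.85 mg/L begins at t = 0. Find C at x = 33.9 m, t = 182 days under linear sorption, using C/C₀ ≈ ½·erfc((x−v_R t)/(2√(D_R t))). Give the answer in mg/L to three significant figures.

Retardation factor R = 1 + ρ_b·K_d/n = 1 + 1.84 × 0.34/0.36 = 2.738.
Sorption retards both mechanisms: v_R = v/R = 0.03550 m/day, D_R = D/R = 0.5296 m²/day.
v_R·t = 0.03550 × 182 = 6.461 m; 2√(D_R t) = 19.64 m; argument = (33.9 − 6.461)/19.64 = 1.397.
C = C₀ × ½·erfc(1.397) = 5.85 × 0.02410 = 0.141 mg/L.

0.141 mg/L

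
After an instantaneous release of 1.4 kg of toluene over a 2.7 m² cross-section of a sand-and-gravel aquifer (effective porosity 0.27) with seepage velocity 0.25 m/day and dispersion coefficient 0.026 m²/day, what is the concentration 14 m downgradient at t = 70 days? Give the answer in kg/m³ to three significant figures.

0.0746 kg/m³

For an instantaneous plane source, C(x,t) = M/(n_e·A·√(4πDt)) · exp(−(x−vt)²/(4Dt)), with n_e·A the pore (flow) area.
Plume center vt = 0.25 × 70 = 17.5 m, so the well at 14 m is 3.5 m upgradient of the peak.
√(4πDt) = 4.782 m, giving peak height M/(n_e·A·√(4πDt)) = 1.4/(0.27 × 2.7 × 4.782) = 0.4016 kg/m³.
(x−vt)²/(4Dt) = (-3.5)²/(4 × 0.026 × 70) = 1.683; exp(−1.683) = 0.1858.
C = 0.4016 × 0.1858 = 0.0746 kg/m³.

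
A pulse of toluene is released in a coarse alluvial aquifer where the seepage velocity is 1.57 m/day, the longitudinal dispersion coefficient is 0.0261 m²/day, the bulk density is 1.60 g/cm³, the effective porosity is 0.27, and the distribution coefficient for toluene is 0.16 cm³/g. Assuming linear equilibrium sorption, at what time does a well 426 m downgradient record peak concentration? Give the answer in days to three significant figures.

Retardation factor R = 1 + ρ_b·K_d/n = 1 + 1.60 × 0.16/0.27 = 1.948.
Sorption retards both mechanisms: v_R = v/R = 0.8060 m/day, D_R = D/R = 0.01340 m²/day.
Peak time from v_R²t² + 2D_R t − x² = 0: t = (√(D_R² + v_R²x²) − D_R)/v_R².
√(D_R² + v_R²x²) = √(0.01340² + 0.8060² × 426²) = 343.4; v_R² = 0.6496.
t = (343.4 − 0.01340)/0.6496 = 529 days.

529 days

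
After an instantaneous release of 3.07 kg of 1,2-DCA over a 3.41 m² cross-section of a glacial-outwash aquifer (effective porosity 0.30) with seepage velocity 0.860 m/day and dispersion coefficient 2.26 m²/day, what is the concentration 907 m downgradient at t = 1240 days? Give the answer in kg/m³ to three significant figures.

For an instantaneous plane source, C(x,t) = M/(n_e·A·√(4πDt)) · exp(−(x−vt)²/(4Dt)), with n_e·A the pore (flow) area.
Plume center vt = 0.860 × 1240 = 1066.4 m, so the well at 907 m is 159.4 m upgradient of the peak.
√(4πDt) = 187.7 m, giving peak height M/(n_e·A·√(4πDt)) = 3.07/(0.30 × 3.41 × 187.7) = 0.01599 kg/m³.
(x−vt)²/(4Dt) = (-159.4)²/(4 × 2.26 × 1240) = 2.267; exp(−2.267) = 0.1036.
C = 0.01599 × 0.1036 = 0.00166 kg/m³.

0.00166 kg/m³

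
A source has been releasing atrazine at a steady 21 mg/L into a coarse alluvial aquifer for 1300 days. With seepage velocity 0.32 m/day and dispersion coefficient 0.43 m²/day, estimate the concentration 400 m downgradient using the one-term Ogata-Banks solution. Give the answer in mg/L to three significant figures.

14.4 mg/L

For a continuous step input, C/C₀ ≈ ½·erfc((x−vt)/(2√(Dt))).
vt = 0.32 × 1300 = 416 m and 2√(Dt) = 2√(0.43 × 1300) = 47.29 m.
Argument (x−vt)/(2√(Dt)) = (400 − 416)/47.29 = -0.3383; ½·erfc(-0.3383) = 0.6838.
C = 21 × 0.6838 = 14.4 mg/L.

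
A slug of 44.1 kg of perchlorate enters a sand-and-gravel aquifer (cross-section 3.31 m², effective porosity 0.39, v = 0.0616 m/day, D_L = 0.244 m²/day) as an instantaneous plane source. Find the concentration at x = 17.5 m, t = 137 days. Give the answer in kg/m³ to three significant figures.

0.902 kg/m³

For an instantaneous plane source, C(x,t) = M/(n_e·A·√(4πDt)) · exp(−(x−vt)²/(4Dt)), with n_e·A the pore (flow) area.
Plume center vt = 0.0616 × 137 = 8.4392 m, so the well at 17.5 m is 9.0608 m downgradient of the peak.
√(4πDt) = 20.50 m, giving peak height M/(n_e·A·√(4πDt)) = 44.1/(0.39 × 3.31 × 20.50) = 1.666 kg/m³.
(x−vt)²/(4Dt) = (9.0608)²/(4 × 0.244 × 137) = 0.6140; exp(−0.6140) = 0.5412.
C = 1.666 × 0.5412 = 0.902 kg/m³.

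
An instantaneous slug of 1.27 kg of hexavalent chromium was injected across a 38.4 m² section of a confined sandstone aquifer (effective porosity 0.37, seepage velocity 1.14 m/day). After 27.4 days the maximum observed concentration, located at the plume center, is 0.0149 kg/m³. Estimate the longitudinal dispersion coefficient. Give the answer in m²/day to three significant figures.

At the plume center C_max = M/(n_e·A·√(4πDt)), so D = M²/(4πt·(n_e·A·C_max)²).
n_e·A·C_max = 0.37 × 38.4 × 0.0149 = 0.2117 kg/m.
D = 1.27²/(4π × 27.4 × 0.2117²) = 0.105 m²/day.

0.105 m²/day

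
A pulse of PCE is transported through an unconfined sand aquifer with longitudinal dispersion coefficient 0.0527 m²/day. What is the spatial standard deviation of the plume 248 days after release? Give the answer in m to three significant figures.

5.11 m

Dispersive spreading gives a Gaussian with σ² = 2Dt; advection only shifts the center.
σ = √(2 × 0.0527 × 248) = 5.11 m.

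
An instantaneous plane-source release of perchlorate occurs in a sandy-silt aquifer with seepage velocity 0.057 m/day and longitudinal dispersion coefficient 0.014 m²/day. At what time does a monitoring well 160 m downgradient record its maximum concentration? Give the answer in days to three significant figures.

2800 days

For the 1D instantaneous-source solution, setting ∂C/∂t = 0 at fixed x gives v²t² + 2Dt − x² = 0, so t = (√(D² + v²x²) − D)/v².
√(D² + v²x²) = √(0.014² + 0.057² × 160²) = 9.120; v² = 0.003249.
t = (9.120 − 0.014)/0.003249 = 2800 days (vs. the pure-advection estimate x/v = 2810 d).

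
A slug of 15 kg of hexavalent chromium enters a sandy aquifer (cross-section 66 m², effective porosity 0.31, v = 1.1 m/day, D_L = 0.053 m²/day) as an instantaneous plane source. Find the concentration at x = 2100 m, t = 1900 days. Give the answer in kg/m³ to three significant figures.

For an instantaneous plane source, C(x,t) = M/(n_e·A·√(4πDt)) · exp(−(x−vt)²/(4Dt)), with n_e·A the pore (flow) area.
Plume center vt = 1.1 × 1900 = 2090 m, so the well at 2100 m is 10 m downgradient of the peak.
√(4πDt) = 35.57 m, giving peak height M/(n_e·A·√(4πDt)) = 15/(0.31 × 66 × 35.57) = 0.02061 kg/m³.
(x−vt)²/(4Dt) = (10)²/(4 × 0.053 × 1900) = 0.2483; exp(−0.2483) = 0.7801.
C = 0.02061 × 0.7801 = 0.0161 kg/m³.

0.0161 kg/m³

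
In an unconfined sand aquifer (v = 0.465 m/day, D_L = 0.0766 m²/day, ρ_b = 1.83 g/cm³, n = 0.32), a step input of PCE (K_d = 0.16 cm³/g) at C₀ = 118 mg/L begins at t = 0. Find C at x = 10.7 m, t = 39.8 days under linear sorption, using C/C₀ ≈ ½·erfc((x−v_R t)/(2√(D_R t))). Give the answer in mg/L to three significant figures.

33.1 mg/L

Retardation factor R = 1 + ρ_b·K_d/n = 1 + 1.83 × 0.16/0.32 = 1.915.
Sorption retards both mechanisms: v_R = v/R = 0.2428 m/day, D_R = D/R = 0.04000 m²/day.
v_R·t = 0.2428 × 39.8 = 9.66344 m; 2√(D_R t) = 2.523 m; argument = (10.7 − 9.66344)/2.523 = 0.4108.
C = C₀ × ½·erfc(0.4108) = 118 × 0.2806 = 33.1 mg/L.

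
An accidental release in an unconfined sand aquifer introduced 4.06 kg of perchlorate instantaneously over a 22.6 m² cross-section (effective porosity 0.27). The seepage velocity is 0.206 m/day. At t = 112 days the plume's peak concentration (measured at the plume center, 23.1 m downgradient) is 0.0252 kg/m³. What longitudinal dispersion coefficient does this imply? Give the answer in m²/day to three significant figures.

At the plume center C_max = M/(n_e·A·√(4πDt)), so D = M²/(4πt·(n_e·A·C_max)²).
n_e·A·C_max = 0.27 × 22.6 × 0.0252 = 0.1538 kg/m.
D = 4.06²/(4π × 112 × 0.1538²) = 0.495 m²/day.

0.495 m²/day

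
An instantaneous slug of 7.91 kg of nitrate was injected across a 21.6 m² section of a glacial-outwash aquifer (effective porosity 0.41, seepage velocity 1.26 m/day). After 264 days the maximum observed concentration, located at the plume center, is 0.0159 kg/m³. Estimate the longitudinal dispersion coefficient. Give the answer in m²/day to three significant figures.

0.951 m²/day

At the plume center C_max = M/(n_e·A·√(4πDt)), so D = M²/(4πt·(n_e·A·C_max)²).
n_e·A·C_max = 0.41 × 21.6 × 0.0159 = 0.1408 kg/m.
D = 7.91²/(4π × 264 × 0.1408²) = 0.951 m²/day.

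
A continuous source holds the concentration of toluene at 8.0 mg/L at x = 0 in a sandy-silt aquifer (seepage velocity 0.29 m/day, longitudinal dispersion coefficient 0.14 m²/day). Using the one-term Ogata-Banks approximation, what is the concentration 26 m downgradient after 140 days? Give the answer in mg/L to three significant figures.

For a continuous step input, C/C₀ ≈ ½·erfc((x−vt)/(2√(Dt))).
vt = 0.29 × 140 = 40.6 m and 2√(Dt) = 2√(0.14 × 140) = 8.854 m.
Argument (x−vt)/(2√(Dt)) = (26 − 40.6)/8.854 = -1.649; ½·erfc(-1.649) = 0.9902.
C = 8.0 × 0.9902 = 7.92 mg/L.

7.92 mg/L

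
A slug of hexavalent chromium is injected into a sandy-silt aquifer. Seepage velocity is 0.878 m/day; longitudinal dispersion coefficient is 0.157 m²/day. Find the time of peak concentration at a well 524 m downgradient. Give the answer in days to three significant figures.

597 days

For the 1D instantaneous-source solution, setting ∂C/∂t = 0 at fixed x gives v²t² + 2Dt − x² = 0, so t = (√(D² + v²x²) − D)/v².
√(D² + v²x²) = √(0.157² + 0.878² × 524²) = 460.1; v² = 0.770884.
t = (460.1 − 0.157)/0.770884 = 597 days (vs. the pure-advection estimate x/v = 597 d).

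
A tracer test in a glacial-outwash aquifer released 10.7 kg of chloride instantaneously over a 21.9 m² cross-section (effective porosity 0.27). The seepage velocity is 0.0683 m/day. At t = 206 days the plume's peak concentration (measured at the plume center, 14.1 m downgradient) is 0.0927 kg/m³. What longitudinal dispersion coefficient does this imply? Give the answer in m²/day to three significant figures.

0.147 m²/day

At the plume center C_max = M/(n_e·A·√(4πDt)), so D = M²/(4πt·(n_e·A·C_max)²).
n_e·A·C_max = 0.27 × 21.9 × 0.0927 = 0.5481 kg/m.
D = 10.7²/(4π × 206 × 0.5481²) = 0.147 m²/day.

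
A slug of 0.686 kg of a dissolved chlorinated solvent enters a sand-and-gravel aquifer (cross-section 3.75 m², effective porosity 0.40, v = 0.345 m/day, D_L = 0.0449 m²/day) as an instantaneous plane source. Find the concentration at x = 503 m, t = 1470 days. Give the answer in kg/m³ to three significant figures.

For an instantaneous plane source, C(x,t) = M/(n_e·A·√(4πDt)) · exp(−(x−vt)²/(4Dt)), with n_e·A the pore (flow) area.
Plume center vt = 0.345 × 1470 = 507.15 m, so the well at 503 m is 4.15 m upgradient of the peak.
√(4πDt) = 28.80 m, giving peak height M/(n_e·A·√(4πDt)) = 0.686/(0.40 × 3.75 × 28.80) = 0.01588 kg/m³.
(x−vt)²/(4Dt) = (-4.15)²/(4 × 0.0449 × 1470) = 0.06523; exp(−0.06523) = 0.9369.
C = 0.01588 × 0.9369 = 0.0149 kg/m³.

0.0149 kg/m³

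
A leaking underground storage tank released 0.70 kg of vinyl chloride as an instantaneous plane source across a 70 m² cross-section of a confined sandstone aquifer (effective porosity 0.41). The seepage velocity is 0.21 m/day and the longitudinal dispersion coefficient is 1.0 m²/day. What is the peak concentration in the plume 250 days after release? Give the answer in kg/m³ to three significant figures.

The peak of an instantaneous 1D plume sits at x = vt; there the Gaussian factor is 1 and C_max = M/(n_e·A·√(4πDt)), where n_e·A is the pore area the mass is dissolved in.
√(4πDt) = √(4π × 1.0 × 250) = 56.05 m, so C_max = 0.70/(0.41 × 70 × 56.05) = 0.000435 kg/m³.

0.000435 kg/m³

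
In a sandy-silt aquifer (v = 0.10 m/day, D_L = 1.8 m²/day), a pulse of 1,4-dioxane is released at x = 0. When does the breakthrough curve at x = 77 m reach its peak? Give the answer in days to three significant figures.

For the 1D instantaneous-source solution, setting ∂C/∂t = 0 at fixed x gives v²t² + 2Dt − x² = 0, so t = (√(D² + v²x²) − D)/v².
√(D² + v²x²) = √(1.8² + 0.10² × 77²) = 7.908; v² = 0.01.
t = (7.908 − 1.8)/0.01 = 611 days (vs. the pure-advection estimate x/v = 770 d).

611 days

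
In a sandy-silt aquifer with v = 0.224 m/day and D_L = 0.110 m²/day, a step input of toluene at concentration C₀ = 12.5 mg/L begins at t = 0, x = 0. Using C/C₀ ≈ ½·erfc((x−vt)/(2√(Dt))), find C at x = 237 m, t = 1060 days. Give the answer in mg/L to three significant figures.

6.39 mg/L

For a continuous step input, C/C₀ ≈ ½·erfc((x−vt)/(2√(Dt))).
vt = 0.224 × 1060 = 237.44 m and 2√(Dt) = 2√(0.110 × 1060) = 21.60 m.
Argument (x−vt)/(2√(Dt)) = (237 − 237.44)/21.60 = -0.02037; ½·erfc(-0.02037) = 0.5115.
C = 12.5 × 0.5115 = 6.39 mg/L.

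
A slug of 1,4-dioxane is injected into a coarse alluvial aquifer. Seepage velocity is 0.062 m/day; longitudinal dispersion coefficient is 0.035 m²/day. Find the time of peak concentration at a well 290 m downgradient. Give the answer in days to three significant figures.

For the 1D instantaneous-source solution, setting ∂C/∂t = 0 at fixed x gives v²t² + 2Dt − x² = 0, so t = (√(D² + v²x²) − D)/v².
√(D² + v²x²) = √(0.035² + 0.062² × 290²) = 17.98; v² = 0.003844.
t = (17.98 − 0.035)/0.003844 = 4670 days (vs. the pure-advection estimate x/v = 4680 d).

4670 days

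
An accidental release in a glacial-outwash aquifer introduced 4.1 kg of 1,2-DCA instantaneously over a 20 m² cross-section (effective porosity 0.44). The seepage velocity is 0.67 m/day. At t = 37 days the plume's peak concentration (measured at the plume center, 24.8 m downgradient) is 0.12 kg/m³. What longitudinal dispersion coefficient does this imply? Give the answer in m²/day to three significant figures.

0.0324 m²/day

At the plume center C_max = M/(n_e·A·√(4πDt)), so D = M²/(4πt·(n_e·A·C_max)²).
n_e·A·C_max = 0.44 × 20 × 0.12 = 1.056 kg/m.
D = 4.1²/(4π × 37 × 1.056²) = 0.0324 m²/day.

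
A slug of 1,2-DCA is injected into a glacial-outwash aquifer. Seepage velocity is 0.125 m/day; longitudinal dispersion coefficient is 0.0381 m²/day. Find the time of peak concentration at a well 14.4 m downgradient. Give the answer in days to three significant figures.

For the 1D instantaneous-source solution, setting ∂C/∂t = 0 at fixed x gives v²t² + 2Dt − x² = 0, so t = (√(D² + v²x²) − D)/v².
√(D² + v²x²) = √(0.0381² + 0.125² × 14.4²) = 1.800; v² = 0.015625.
t = (1.800 − 0.0381)/0.015625 = 113 days (vs. the pure-advection estimate x/v = 115 d).

113 days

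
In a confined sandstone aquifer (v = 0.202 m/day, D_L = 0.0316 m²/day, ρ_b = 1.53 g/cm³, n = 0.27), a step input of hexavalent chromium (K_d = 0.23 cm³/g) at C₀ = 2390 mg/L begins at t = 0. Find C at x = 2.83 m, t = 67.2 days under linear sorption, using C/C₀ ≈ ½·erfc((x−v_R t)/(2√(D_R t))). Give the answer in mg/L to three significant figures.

Retardation factor R = 1 + ρ_b·K_d/n = 1 + 1.53 × 0.23/0.27 = 2.303.
Sorption retards both mechanisms: v_R = v/R = 0.08771 m/day, D_R = D/R = 0.01372 m²/day.
v_R·t = 0.08771 × 67.2 = 5.894112 m; 2√(D_R t) = 1.920 m; argument = (2.83 − 5.894112)/1.920 = -1.596.
C = C₀ × ½·erfc(-1.596) = 2390 × 0.9880 = 2360 mg/L.

2360 mg/L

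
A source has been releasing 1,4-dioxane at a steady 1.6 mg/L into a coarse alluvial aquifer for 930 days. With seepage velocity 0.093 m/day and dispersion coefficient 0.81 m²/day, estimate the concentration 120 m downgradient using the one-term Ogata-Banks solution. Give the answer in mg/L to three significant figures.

For a continuous step input, C/C₀ ≈ ½·erfc((x−vt)/(2√(Dt))).
vt = 0.093 × 930 = 86.49 m and 2√(Dt) = 2√(0.81 × 930) = 54.89 m.
Argument (x−vt)/(2√(Dt)) = (120 − 86.49)/54.89 = 0.6105; ½·erfc(0.6105) = 0.1940.
C = 1.6 × 0.1940 = 0.310 mg/L.

0.310 mg/L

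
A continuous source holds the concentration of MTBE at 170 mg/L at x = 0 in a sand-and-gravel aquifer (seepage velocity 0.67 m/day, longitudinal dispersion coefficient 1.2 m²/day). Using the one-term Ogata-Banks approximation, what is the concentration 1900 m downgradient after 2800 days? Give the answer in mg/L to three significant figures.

65.4 mg/L

For a continuous step input, C/C₀ ≈ ½·erfc((x−vt)/(2√(Dt))).
vt = 0.67 × 2800 = 1876 m and 2√(Dt) = 2√(1.2 × 2800) = 115.9 m.
Argument (x−vt)/(2√(Dt)) = (1900 − 1876)/115.9 = 0.2071; ½·erfc(0.2071) = 0.3848.
C = 170 × 0.3848 = 65.4 mg/L.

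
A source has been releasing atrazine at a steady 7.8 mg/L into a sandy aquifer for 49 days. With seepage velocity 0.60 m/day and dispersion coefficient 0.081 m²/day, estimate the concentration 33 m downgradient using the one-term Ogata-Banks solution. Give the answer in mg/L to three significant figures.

0.785 mg/L

For a continuous step input, C/C₀ ≈ ½·erfc((x−vt)/(2√(Dt))).
vt = 0.60 × 49 = 29.4 m and 2√(Dt) = 2√(0.081 × 49) = 3.984 m.
Argument (x−vt)/(2√(Dt)) = (33 − 29.4)/3.984 = 0.9036; ½·erfc(0.9036) = 0.1006.
C = 7.8 × 0.1006 = 0.785 mg/L.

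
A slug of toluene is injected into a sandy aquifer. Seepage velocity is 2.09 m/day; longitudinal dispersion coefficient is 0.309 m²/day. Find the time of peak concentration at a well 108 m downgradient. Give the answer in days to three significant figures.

51.6 days

For the 1D instantaneous-source solution, setting ∂C/∂t = 0 at fixed x gives v²t² + 2Dt − x² = 0, so t = (√(D² + v²x²) − D)/v².
√(D² + v²x²) = √(0.309² + 2.09² × 108²) = 225.7; v² = 4.3681.
t = (225.7 − 0.309)/4.3681 = 51.6 days (vs. the pure-advection estimate x/v = 51.7 d).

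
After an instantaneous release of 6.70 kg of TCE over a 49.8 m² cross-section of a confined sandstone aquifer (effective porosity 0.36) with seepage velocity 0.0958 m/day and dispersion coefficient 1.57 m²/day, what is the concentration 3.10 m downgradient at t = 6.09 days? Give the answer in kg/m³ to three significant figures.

0.0289 kg/m³

For an instantaneous plane source, C(x,t) = M/(n_e·A·√(4πDt)) · exp(−(x−vt)²/(4Dt)), with n_e·A the pore (flow) area.
Plume center vt = 0.0958 × 6.09 = 0.583422 m, so the well at 3.10 m is 2.516578 m downgradient of the peak.
√(4πDt) = 10.96 m, giving peak height M/(n_e·A·√(4πDt)) = 6.70/(0.36 × 49.8 × 10.96) = 0.03410 kg/m³.
(x−vt)²/(4Dt) = (2.516578)²/(4 × 1.57 × 6.09) = 0.1656; exp(−0.1656) = 0.8474.
C = 0.03410 × 0.8474 = 0.0289 kg/m³.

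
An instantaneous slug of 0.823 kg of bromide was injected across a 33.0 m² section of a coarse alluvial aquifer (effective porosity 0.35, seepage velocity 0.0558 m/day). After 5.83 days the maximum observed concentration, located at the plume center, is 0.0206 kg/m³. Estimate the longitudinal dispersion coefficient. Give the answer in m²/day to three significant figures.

At the plume center C_max = M/(n_e·A·√(4πDt)), so D = M²/(4πt·(n_e·A·C_max)²).
n_e·A·C_max = 0.35 × 33.0 × 0.0206 = 0.2379 kg/m.
D = 0.823²/(4π × 5.83 × 0.2379²) = 0.163 m²/day.

0.163 m²/day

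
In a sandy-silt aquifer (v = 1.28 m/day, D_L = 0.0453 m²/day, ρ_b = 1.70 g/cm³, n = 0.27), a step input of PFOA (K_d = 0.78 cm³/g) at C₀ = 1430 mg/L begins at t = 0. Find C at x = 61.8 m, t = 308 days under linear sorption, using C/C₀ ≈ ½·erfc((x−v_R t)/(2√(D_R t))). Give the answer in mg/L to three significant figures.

1410 mg/L

Retardation factor R = 1 + ρ_b·K_d/n = 1 + 1.70 × 0.78/0.27 = 5.911.
Sorption retards both mechanisms: v_R = v/R = 0.2165 m/day, D_R = D/R = 0.007664 m²/day.
v_R·t = 0.2165 × 308 = 66.682 m; 2√(D_R t) = 3.073 m; argument = (61.8 − 66.682)/3.073 = -1.589.
C = C₀ × ½·erfc(-1.589) = 1430 × 0.9877 = 1410 mg/L.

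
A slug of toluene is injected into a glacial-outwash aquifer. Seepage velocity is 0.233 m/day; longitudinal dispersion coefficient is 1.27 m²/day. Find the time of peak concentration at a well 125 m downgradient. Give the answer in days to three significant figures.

For the 1D instantaneous-source solution, setting ∂C/∂t = 0 at fixed x gives v²t² + 2Dt − x² = 0, so t = (√(D² + v²x²) − D)/v².
√(D² + v²x²) = √(1.27² + 0.233² × 125²) = 29.15; v² = 0.054289.
t = (29.15 − 1.27)/0.054289 = 514 days (vs. the pure-advection estimate x/v = 536 d).

514 days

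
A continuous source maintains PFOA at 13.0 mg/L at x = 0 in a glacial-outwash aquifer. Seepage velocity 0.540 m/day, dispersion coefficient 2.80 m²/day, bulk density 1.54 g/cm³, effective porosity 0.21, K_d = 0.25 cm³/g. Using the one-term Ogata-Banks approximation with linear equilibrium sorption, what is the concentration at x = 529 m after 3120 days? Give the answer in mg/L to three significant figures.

Retardation factor R = 1 + ρ_b·K_d/n = 1 + 1.54 × 0.25/0.21 = 2.833.
Sorption retards both mechanisms: v_R = v/R = 0.1906 m/day, D_R = D/R = 0.9884 m²/day.
v_R·t = 0.1906 × 3120 = 594.672 m; 2√(D_R t) = 111.1 m; argument = (529 − 594.672)/111.1 = -0.5911.
C = C₀ × ½·erfc(-0.5911) = 13.0 × 0.7984 = 10.4 mg/L.

10.4 mg/L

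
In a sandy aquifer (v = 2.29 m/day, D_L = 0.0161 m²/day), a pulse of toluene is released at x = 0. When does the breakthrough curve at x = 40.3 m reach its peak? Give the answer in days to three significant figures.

17.6 days

For the 1D instantaneous-source solution, setting ∂C/∂t = 0 at fixed x gives v²t² + 2Dt − x² = 0, so t = (√(D² + v²x²) − D)/v².
√(D² + v²x²) = √(0.0161² + 2.29² × 40.3²) = 92.29; v² = 5.2441.
t = (92.29 − 0.0161)/5.2441 = 17.6 days (vs. the pure-advection estimate x/v = 17.6 d).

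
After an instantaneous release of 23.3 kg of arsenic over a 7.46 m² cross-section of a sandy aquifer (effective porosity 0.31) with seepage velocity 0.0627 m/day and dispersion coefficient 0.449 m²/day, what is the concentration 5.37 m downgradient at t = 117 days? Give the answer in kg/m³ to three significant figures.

0.385 kg/m³

For an instantaneous plane source, C(x,t) = M/(n_e·A·√(4πDt)) · exp(−(x−vt)²/(4Dt)), with n_e·A the pore (flow) area.
Plume center vt = 0.0627 × 117 = 7.3359 m, so the well at 5.37 m is 1.9659 m upgradient of the peak.
√(4πDt) = 25.69 m, giving peak height M/(n_e·A·√(4πDt)) = 23.3/(0.31 × 7.46 × 25.69) = 0.3922 kg/m³.
(x−vt)²/(4Dt) = (-1.9659)²/(4 × 0.449 × 117) = 0.01839; exp(−0.01839) = 0.9818.
C = 0.3922 × 0.9818 = 0.385 kg/m³.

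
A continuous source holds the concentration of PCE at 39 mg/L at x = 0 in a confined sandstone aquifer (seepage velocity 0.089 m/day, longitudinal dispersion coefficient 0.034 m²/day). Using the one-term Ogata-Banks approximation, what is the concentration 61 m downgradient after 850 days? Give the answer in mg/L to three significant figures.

For a continuous step input, C/C₀ ≈ ½·erfc((x−vt)/(2√(Dt))).
vt = 0.089 × 850 = 75.65 m and 2√(Dt) = 2√(0.034 × 850) = 10.75 m.
Argument (x−vt)/(2√(Dt)) = (61 − 75.65)/10.75 = -1.363; ½·erfc(-1.363) = 0.9730.
C = 39 × 0.9730 = 37.9 mg/L.

37.9 mg/L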